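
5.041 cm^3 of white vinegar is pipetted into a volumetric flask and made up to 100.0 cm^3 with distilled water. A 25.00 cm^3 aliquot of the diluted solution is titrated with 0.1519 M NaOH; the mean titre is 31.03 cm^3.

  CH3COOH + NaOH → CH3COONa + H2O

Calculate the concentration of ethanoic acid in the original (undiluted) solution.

3.740 M

n(NaOH) = 0.03103 × 0.1519 = 4.713 × 10^-3 mol
n(CH3COOH) in the aliquot = 4.713 × 10^-3 mol (1:1 ratio)
[CH3COOH]_dilute = 4.713 × 10^-3 / 0.02500 = 0.1885 mol/L
Dilution factor = 100.0 / 5.041 = 19.84
[CH3COOH]_stock = 0.1885 × 19.84 = 3.740 mol/L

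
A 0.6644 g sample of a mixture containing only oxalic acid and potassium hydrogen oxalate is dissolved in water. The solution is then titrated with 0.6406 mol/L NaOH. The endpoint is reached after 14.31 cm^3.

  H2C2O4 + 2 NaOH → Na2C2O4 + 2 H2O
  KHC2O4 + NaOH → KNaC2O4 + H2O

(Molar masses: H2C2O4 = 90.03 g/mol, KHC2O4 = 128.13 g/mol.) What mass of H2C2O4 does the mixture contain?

n(NaOH) = 0.01431 × 0.6406 = 9.167 × 10^-3 mol
Let x = n(H2C2O4), y = n(KHC2O4).
Titrant: 2x + 1y = 9.167 × 10^-3;  mass: 90.03x + 128.13y = 0.6644
Solving, x = 3.069 × 10^-3 mol, y = 3.029 × 10^-3 mol
mass of H2C2O4 = 3.069 × 10^-3 × 90.03 = 0.2763 g

0.2763 g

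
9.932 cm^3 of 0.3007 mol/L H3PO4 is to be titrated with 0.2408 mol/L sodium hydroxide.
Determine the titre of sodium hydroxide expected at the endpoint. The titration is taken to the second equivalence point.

24.81 mL

H3PO4 + 2 NaOH → Na2HPO4 + 2 H2O
n(H3PO4) = 0.009932 L × 0.3007 mol/L = 2.987 × 10^-3 mol
From the 2:1 stoichiometry, n(NaOH) = 2/1 × 2.987 × 10^-3 = 5.973 × 10^-3 mol
V(NaOH) = 5.973 × 10^-3 mol / 0.2408 mol/L = 0.02481 L = 24.81 mL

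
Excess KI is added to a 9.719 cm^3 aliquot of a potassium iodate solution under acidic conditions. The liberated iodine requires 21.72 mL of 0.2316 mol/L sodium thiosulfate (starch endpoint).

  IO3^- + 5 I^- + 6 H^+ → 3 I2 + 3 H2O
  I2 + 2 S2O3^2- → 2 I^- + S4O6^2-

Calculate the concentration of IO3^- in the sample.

0.08626 mol/L

n(S2O3^2-) = 0.02172 × 0.2316 = 5.030 × 10^-3 mol
n(I2) = n(S2O3^2-)/2 = 2.515 × 10^-3 mol
From the 1:3 ratio, n(IO3^-) in the aliquot = 1/3 × 2.515 × 10^-3 = 8.384 × 10^-4 mol
[IO3^-] = 8.384 × 10^-4 / 0.009719 = 0.08626 mol/L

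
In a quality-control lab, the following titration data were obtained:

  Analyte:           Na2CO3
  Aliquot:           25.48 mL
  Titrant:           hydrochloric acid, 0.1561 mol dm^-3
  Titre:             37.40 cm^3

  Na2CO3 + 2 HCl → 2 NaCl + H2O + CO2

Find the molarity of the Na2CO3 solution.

0.1146 mol/L

n(HCl) = 0.03740 L × 0.1561 mol/L = 5.838 × 10^-3 mol
From the 1:2 mole ratio, n(Na2CO3) = 1/2 × 5.838 × 10^-3 = 2.919 × 10^-3 mol
[Na2CO3] = 2.919 × 10^-3 mol / 0.02548 L = 0.1146 mol/L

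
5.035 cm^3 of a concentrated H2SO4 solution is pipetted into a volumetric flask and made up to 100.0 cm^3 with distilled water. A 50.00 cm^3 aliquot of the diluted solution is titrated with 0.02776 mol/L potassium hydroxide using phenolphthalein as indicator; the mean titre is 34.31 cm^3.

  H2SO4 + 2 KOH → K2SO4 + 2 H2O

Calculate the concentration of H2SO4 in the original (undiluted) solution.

0.1892 mol/L

n(KOH) = 0.03431 × 0.02776 = 9.524 × 10^-4 mol
From the 1:2 ratio, n(H2SO4) in the aliquot = 1/2 × 9.524 × 10^-4 = 4.762 × 10^-4 mol
[H2SO4]_dilute = 4.762 × 10^-4 / 0.05000 = 0.009524 mol/L
Dilution factor = 100.0 / 5.035 = 19.86
[H2SO4]_stock = 0.009524 × 19.86 = 0.1892 mol/L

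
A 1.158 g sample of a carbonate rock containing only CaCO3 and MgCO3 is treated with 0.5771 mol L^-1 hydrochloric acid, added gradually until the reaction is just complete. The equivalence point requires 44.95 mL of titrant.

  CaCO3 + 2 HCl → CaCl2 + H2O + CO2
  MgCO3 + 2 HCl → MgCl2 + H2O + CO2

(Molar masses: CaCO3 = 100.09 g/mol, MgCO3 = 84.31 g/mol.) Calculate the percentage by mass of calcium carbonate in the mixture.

n(HCl) = 0.04495 × 0.5771 = 0.02594 mol
Let x = n(CaCO3), y = n(MgCO3).
Titrant: 2x + 2y = 0.02594;  mass: 100.09x + 84.31y = 1.158
Solving, x = 4.086 × 10^-3 mol, y = 8.885 × 10^-3 mol
mass of CaCO3 = 4.086 × 10^-3 × 100.09 = 0.4089 g
% CaCO3 = 0.4089 / 1.158 × 100 = 35.31 %

35.31 %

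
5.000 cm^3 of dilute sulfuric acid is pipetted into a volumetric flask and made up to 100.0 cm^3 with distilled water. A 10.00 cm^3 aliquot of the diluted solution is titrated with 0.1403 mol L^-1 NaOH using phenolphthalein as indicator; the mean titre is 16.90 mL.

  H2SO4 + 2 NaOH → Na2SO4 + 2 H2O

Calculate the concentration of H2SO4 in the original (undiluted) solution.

2.371 mol/L

n(NaOH) = 0.01690 × 0.1403 = 2.371 × 10^-3 mol
From the 1:2 ratio, n(H2SO4) in the aliquot = 1/2 × 2.371 × 10^-3 = 1.186 × 10^-3 mol
[H2SO4]_dilute = 1.186 × 10^-3 / 0.01000 = 0.1186 mol/L
Dilution factor = 100.0 / 5.000 = 20.00
[H2SO4]_stock = 0.1186 × 20.00 = 2.371 mol/L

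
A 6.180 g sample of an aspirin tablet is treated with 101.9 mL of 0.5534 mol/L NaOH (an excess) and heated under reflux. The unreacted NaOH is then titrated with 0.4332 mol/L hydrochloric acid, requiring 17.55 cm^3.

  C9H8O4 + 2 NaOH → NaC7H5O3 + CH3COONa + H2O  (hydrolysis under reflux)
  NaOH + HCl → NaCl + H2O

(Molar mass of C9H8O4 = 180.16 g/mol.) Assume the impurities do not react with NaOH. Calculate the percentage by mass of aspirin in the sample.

n(NaOH) added = 0.1019 × 0.5534 = 0.05639 mol
n(HCl) used in back-titration = 0.01755 × 0.4332 = 7.603 × 10^-3 mol
n(NaOH) left over = 7.603 × 10^-3 mol (1:1 ratio)
n(NaOH) consumed by analyte = 0.05639 − 7.603 × 10^-3 = 0.04879 mol
From the 1:2 ratio, n(C9H8O4) = 1/2 × 0.04879 = 0.02439 mol
mass of C9H8O4 = 0.02439 × 180.16 = 4.395 g
% C9H8O4 = 4.395 / 6.180 × 100 = 71.11 %

71.11 %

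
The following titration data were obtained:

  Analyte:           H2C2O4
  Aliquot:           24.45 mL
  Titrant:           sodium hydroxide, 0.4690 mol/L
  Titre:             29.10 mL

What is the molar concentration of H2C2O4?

0.2791 mol/L

H2C2O4 + 2 NaOH → Na2C2O4 + 2 H2O
n(NaOH) = 0.02910 L × 0.4690 mol/L = 0.01365 mol
From the 1:2 mole ratio, n(H2C2O4) = 1/2 × 0.01365 = 6.824 × 10^-3 mol
[H2C2O4] = 6.824 × 10^-3 mol / 0.02445 L = 0.2791 mol/L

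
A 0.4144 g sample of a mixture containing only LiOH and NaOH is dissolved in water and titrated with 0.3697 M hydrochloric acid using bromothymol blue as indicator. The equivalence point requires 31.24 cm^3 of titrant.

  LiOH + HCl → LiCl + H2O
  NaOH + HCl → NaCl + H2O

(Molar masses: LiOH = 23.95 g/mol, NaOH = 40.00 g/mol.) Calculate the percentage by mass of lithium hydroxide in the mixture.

n(HCl) = 0.03124 × 0.3697 = 0.01155 mol
Let x = n(LiOH), y = n(NaOH).
Titrant: 1x + 1y = 0.01155;  mass: 23.95x + 40.00y = 0.4144
Solving, x = 2.964 × 10^-3 mol, y = 8.585 × 10^-3 mol
mass of LiOH = 2.964 × 10^-3 × 23.95 = 0.07100 g
% LiOH = 0.07100 / 0.4144 × 100 = 17.13 %

17.13 %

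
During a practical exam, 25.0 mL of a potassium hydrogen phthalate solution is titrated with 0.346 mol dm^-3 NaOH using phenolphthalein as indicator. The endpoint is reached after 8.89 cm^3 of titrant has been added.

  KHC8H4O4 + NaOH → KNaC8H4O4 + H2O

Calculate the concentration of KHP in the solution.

0.123 mol/L

n(NaOH) = 0.00889 L × 0.346 mol/L = 3.08 × 10^-3 mol
n(KHC8H4O4) = 3.08 × 10^-3 mol (1:1 mole ratio)
[KHC8H4O4] = 3.08 × 10^-3 mol / 0.0250 L = 0.123 mol/L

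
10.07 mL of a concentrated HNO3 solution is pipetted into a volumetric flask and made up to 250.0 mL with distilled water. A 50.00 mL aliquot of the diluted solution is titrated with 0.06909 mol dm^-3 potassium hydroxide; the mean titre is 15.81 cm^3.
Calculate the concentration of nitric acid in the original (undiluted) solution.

HNO3 + KOH → KNO3 + H2O
n(KOH) = 0.01581 × 0.06909 = 1.092 × 10^-3 mol
n(HNO3) in the aliquot = 1.092 × 10^-3 mol (1:1 ratio)
[HNO3]_dilute = 1.092 × 10^-3 / 0.05000 = 0.02185 mol/L
Dilution factor = 250.0 / 10.07 = 24.83
[HNO3]_stock = 0.02185 × 24.83 = 0.5424 mol/L

0.5424 mol/L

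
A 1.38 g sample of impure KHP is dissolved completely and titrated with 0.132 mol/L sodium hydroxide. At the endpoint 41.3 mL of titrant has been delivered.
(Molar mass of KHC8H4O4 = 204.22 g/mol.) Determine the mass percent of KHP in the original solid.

80.7 %

KHC8H4O4 + NaOH → KNaC8H4O4 + H2O
n(NaOH) = 0.0413 L × 0.132 mol/L = 5.45 × 10^-3 mol
n(KHC8H4O4) = 5.45 × 10^-3 mol (1:1 ratio)
mass of KHC8H4O4 = 5.45 × 10^-3 × 204.22 g/mol = 1.11 g
% KHC8H4O4 = 1.11 / 1.38 × 100 = 80.7 %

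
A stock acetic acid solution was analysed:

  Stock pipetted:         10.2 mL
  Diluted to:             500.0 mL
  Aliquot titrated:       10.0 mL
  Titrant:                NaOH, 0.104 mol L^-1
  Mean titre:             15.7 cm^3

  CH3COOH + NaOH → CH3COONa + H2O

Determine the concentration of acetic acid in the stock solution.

8.00 mol/L

n(NaOH) = 0.0157 × 0.104 = 1.63 × 10^-3 mol
n(CH3COOH) in the aliquot = 1.63 × 10^-3 mol (1:1 ratio)
[CH3COOH]_dilute = 1.63 × 10^-3 / 0.0100 = 0.163 mol/L
Dilution factor = 500.0 / 10.2 = 49.02
[CH3COOH]_stock = 0.163 × 49.02 = 8.00 mol/L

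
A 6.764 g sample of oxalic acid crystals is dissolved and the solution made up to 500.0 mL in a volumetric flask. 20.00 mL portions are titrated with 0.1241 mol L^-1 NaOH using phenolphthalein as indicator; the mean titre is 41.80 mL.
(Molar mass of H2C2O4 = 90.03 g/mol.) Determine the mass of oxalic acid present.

5.838 g

H2C2O4 + 2 NaOH → Na2C2O4 + 2 H2O
n(NaOH) per titration = 0.04180 × 0.1241 = 5.187 × 10^-3 mol
From the 1:2 ratio, n(H2C2O4) in each aliquot = 1/2 × 5.187 × 10^-3 = 2.594 × 10^-3 mol
n(H2C2O4) in the whole flask = 2.594 × 10^-3 × 500.0/20.00 = 0.06484 mol
mass of H2C2O4 = 0.06484 × 90.03 = 5.838 g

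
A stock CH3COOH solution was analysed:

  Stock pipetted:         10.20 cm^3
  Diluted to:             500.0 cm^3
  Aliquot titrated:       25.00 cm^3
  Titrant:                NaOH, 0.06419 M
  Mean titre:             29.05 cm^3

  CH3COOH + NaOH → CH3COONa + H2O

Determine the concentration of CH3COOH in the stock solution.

3.656 M

n(NaOH) = 0.02905 × 0.06419 = 1.865 × 10^-3 mol
n(CH3COOH) in the aliquot = 1.865 × 10^-3 mol (1:1 ratio)
[CH3COOH]_dilute = 1.865 × 10^-3 / 0.02500 = 0.07459 mol/L
Dilution factor = 500.0 / 10.20 = 49.02
[CH3COOH]_stock = 0.07459 × 49.02 = 3.656 mol/L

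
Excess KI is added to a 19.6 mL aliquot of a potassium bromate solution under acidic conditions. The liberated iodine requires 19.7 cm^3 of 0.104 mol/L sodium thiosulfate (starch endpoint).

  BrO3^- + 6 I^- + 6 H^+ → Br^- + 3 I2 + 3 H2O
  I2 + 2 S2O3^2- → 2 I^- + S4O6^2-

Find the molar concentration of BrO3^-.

n(S2O3^2-) = 0.0197 × 0.104 = 2.05 × 10^-3 mol
n(I2) = n(S2O3^2-)/2 = 1.02 × 10^-3 mol
From the 1:3 ratio, n(BrO3^-) in the aliquot = 1/3 × 1.02 × 10^-3 = 3.41 × 10^-4 mol
[BrO3^-] = 3.41 × 10^-4 / 0.0196 = 0.0174 mol/L

0.0174 mol/L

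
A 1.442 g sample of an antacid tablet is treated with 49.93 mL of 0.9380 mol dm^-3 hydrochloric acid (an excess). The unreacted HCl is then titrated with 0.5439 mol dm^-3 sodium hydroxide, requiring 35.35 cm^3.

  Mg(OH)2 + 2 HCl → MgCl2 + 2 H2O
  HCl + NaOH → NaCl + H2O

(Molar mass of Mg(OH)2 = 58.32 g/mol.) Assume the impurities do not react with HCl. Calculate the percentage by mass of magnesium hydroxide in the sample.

55.83 %

n(HCl) added = 0.04993 × 0.9380 = 0.04683 mol
n(NaOH) used in back-titration = 0.03535 × 0.5439 = 0.01923 mol
n(HCl) left over = 0.01923 mol (1:1 ratio)
n(HCl) consumed by analyte = 0.04683 − 0.01923 = 0.02761 mol
From the 1:2 ratio, n(Mg(OH)2) = 1/2 × 0.02761 = 0.01380 mol
mass of Mg(OH)2 = 0.01380 × 58.32 = 0.8050 g
% Mg(OH)2 = 0.8050 / 1.442 × 100 = 55.83 %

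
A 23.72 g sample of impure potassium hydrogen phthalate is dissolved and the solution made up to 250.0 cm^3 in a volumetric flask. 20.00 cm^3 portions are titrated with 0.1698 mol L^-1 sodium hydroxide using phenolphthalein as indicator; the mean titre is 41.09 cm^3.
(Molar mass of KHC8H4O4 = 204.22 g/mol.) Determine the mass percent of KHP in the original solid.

75.09 %

KHC8H4O4 + NaOH → KNaC8H4O4 + H2O
n(NaOH) per titration = 0.04109 × 0.1698 = 6.977 × 10^-3 mol
n(KHC8H4O4) in each aliquot = 6.977 × 10^-3 mol (1:1 ratio)
n(KHC8H4O4) in the whole flask = 6.977 × 10^-3 × 250.0/20.00 = 0.08721 mol
mass of KHC8H4O4 = 0.08721 × 204.22 = 17.81 g
% KHC8H4O4 = 17.81 / 23.72 × 100 = 75.09 %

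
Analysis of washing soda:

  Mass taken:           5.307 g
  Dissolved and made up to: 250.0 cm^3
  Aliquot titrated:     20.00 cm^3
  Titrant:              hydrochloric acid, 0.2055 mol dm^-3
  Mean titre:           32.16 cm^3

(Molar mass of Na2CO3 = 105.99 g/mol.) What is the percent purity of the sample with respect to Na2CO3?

Na2CO3 + 2 HCl → 2 NaCl + H2O + CO2
n(HCl) per titration = 0.03216 × 0.2055 = 6.609 × 10^-3 mol
From the 1:2 ratio, n(Na2CO3) in each aliquot = 1/2 × 6.609 × 10^-3 = 3.304 × 10^-3 mol
n(Na2CO3) in the whole flask = 3.304 × 10^-3 × 250.0/20.00 = 0.04131 mol
mass of Na2CO3 = 0.04131 × 105.99 = 4.378 g
% Na2CO3 = 4.378 / 5.307 × 100 = 82.49 %

82.49 %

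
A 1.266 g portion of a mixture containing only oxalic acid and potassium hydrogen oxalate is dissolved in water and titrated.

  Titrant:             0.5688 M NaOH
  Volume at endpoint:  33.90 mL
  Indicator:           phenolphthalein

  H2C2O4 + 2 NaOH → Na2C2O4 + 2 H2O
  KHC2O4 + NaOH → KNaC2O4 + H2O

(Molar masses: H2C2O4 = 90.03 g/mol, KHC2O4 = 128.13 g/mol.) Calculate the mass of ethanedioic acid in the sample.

0.6524 g

n(NaOH) = 0.03390 × 0.5688 = 0.01928 mol
Let x = n(H2C2O4), y = n(KHC2O4).
Titrant: 2x + 1y = 0.01928;  mass: 90.03x + 128.13y = 1.266
Solving, x = 7.247 × 10^-3 mol, y = 4.789 × 10^-3 mol
mass of H2C2O4 = 7.247 × 10^-3 × 90.03 = 0.6524 g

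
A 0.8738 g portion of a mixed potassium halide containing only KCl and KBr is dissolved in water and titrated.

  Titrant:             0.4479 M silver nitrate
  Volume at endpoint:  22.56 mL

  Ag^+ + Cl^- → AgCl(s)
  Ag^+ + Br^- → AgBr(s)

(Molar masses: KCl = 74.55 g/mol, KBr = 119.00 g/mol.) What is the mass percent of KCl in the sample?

63.08 %

n(AgNO3) = 0.02256 × 0.4479 = 0.01010 mol
Let x = n(KCl), y = n(KBr).
Titrant: 1x + 1y = 0.01010;  mass: 74.55x + 119.00y = 0.8738
Solving, x = 7.394 × 10^-3 mol, y = 2.711 × 10^-3 mol
mass of KCl = 7.394 × 10^-3 × 74.55 = 0.5512 g
% KCl = 0.5512 / 0.8738 × 100 = 63.08 %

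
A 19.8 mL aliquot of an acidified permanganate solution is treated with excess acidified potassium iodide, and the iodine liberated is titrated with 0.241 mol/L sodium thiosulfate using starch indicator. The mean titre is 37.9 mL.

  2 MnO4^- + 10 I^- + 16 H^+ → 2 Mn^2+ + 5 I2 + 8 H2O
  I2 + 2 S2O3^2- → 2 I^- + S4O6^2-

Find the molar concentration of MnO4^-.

0.0923 mol/L

n(S2O3^2-) = 0.0379 × 0.241 = 9.13 × 10^-3 mol
n(I2) = n(S2O3^2-)/2 = 4.57 × 10^-3 mol
From the 2:5 ratio, n(MnO4^-) in the aliquot = 2/5 × 4.57 × 10^-3 = 1.83 × 10^-3 mol
[MnO4^-] = 1.83 × 10^-3 / 0.0198 = 0.0923 mol/L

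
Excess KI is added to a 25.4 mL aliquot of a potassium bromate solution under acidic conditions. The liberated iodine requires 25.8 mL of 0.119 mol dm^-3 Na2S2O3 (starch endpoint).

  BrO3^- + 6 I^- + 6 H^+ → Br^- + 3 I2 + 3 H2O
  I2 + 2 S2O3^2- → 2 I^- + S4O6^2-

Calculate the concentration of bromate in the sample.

0.0201 mol/L

n(S2O3^2-) = 0.0258 × 0.119 = 3.07 × 10^-3 mol
n(I2) = n(S2O3^2-)/2 = 1.54 × 10^-3 mol
From the 1:3 ratio, n(BrO3^-) in the aliquot = 1/3 × 1.54 × 10^-3 = 5.12 × 10^-4 mol
[BrO3^-] = 5.12 × 10^-4 / 0.0254 = 0.0201 mol/L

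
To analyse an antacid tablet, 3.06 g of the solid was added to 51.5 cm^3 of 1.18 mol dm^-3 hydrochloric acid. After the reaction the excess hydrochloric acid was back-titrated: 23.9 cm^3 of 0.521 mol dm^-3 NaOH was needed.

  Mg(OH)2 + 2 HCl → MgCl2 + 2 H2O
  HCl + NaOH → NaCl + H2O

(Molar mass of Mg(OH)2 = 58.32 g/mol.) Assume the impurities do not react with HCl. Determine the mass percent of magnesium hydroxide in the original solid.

n(HCl) added = 0.0515 × 1.18 = 0.0608 mol
n(NaOH) used in back-titration = 0.0239 × 0.521 = 0.0125 mol
n(HCl) left over = 0.0125 mol (1:1 ratio)
n(HCl) consumed by analyte = 0.0608 − 0.0125 = 0.0483 mol
From the 1:2 ratio, n(Mg(OH)2) = 1/2 × 0.0483 = 0.0242 mol
mass of Mg(OH)2 = 0.0242 × 58.32 = 1.41 g
% Mg(OH)2 = 1.41 / 3.06 × 100 = 46.0 %

46.0 %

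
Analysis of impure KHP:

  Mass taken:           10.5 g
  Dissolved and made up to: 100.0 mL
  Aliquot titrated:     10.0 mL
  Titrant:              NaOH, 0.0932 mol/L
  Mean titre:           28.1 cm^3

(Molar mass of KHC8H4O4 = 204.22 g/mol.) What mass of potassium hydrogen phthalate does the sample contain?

5.35 g

KHC8H4O4 + NaOH → KNaC8H4O4 + H2O
n(NaOH) per titration = 0.0281 × 0.0932 = 2.62 × 10^-3 mol
n(KHC8H4O4) in each aliquot = 2.62 × 10^-3 mol (1:1 ratio)
n(KHC8H4O4) in the whole flask = 2.62 × 10^-3 × 100.0/10.0 = 0.0262 mol
mass of KHC8H4O4 = 0.0262 × 204.22 = 5.35 g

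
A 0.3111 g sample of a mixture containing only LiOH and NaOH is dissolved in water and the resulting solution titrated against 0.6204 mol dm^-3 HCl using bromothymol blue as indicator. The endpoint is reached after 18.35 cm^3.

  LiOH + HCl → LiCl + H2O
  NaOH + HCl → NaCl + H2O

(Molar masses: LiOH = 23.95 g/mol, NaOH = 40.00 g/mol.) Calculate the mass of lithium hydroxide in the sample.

0.2153 g

n(HCl) = 0.01835 × 0.6204 = 0.01138 mol
Let x = n(LiOH), y = n(NaOH).
Titrant: 1x + 1y = 0.01138;  mass: 23.95x + 40.00y = 0.3111
Solving, x = 8.989 × 10^-3 mol, y = 2.395 × 10^-3 mol
mass of LiOH = 8.989 × 10^-3 × 23.95 = 0.2153 g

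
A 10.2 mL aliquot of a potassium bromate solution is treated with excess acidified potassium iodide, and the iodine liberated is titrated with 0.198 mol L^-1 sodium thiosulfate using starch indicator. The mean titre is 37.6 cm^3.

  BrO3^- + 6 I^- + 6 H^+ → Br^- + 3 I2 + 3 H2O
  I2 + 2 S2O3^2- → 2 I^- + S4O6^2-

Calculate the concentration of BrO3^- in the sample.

0.122 mol/L

n(S2O3^2-) = 0.0376 × 0.198 = 7.44 × 10^-3 mol
n(I2) = n(S2O3^2-)/2 = 3.72 × 10^-3 mol
From the 1:3 ratio, n(BrO3^-) in the aliquot = 1/3 × 3.72 × 10^-3 = 1.24 × 10^-3 mol
[BrO3^-] = 1.24 × 10^-3 / 0.0102 = 0.122 mol/L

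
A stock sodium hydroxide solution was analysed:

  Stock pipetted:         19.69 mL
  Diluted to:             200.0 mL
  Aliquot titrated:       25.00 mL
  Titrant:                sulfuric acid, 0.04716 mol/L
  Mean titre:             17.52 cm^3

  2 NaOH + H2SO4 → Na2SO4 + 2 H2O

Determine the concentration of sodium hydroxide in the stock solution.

0.6714 mol/L

n(H2SO4) = 0.01752 × 0.04716 = 8.262 × 10^-4 mol
From the 2:1 ratio, n(NaOH) in the aliquot = 2/1 × 8.262 × 10^-4 = 1.652 × 10^-3 mol
[NaOH]_dilute = 1.652 × 10^-3 / 0.02500 = 0.06610 mol/L
Dilution factor = 200.0 / 19.69 = 10.16
[NaOH]_stock = 0.06610 × 10.16 = 0.6714 mol/L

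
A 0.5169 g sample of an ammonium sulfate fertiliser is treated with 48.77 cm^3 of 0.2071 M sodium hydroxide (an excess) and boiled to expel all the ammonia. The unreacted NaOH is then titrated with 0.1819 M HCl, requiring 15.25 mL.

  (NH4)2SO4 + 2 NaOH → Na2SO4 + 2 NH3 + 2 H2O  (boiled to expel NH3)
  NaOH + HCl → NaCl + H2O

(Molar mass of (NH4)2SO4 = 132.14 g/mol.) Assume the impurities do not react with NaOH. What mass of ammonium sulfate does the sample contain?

0.4840 g

n(NaOH) added = 0.04877 × 0.2071 = 0.01010 mol
n(HCl) used in back-titration = 0.01525 × 0.1819 = 2.774 × 10^-3 mol
n(NaOH) left over = 2.774 × 10^-3 mol (1:1 ratio)
n(NaOH) consumed by analyte = 0.01010 − 2.774 × 10^-3 = 7.326 × 10^-3 mol
From the 1:2 ratio, n((NH4)2SO4) = 1/2 × 7.326 × 10^-3 = 3.663 × 10^-3 mol
mass of (NH4)2SO4 = 3.663 × 10^-3 × 132.14 = 0.4840 g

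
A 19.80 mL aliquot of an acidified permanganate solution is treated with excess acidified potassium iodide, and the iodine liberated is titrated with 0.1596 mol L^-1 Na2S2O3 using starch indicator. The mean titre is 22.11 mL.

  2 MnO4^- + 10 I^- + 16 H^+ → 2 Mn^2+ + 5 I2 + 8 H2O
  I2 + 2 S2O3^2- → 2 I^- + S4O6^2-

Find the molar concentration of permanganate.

0.03564 mol/L

n(S2O3^2-) = 0.02211 × 0.1596 = 3.529 × 10^-3 mol
n(I2) = n(S2O3^2-)/2 = 1.764 × 10^-3 mol
From the 2:5 ratio, n(MnO4^-) in the aliquot = 2/5 × 1.764 × 10^-3 = 7.058 × 10^-4 mol
[MnO4^-] = 7.058 × 10^-4 / 0.01980 = 0.03564 mol/L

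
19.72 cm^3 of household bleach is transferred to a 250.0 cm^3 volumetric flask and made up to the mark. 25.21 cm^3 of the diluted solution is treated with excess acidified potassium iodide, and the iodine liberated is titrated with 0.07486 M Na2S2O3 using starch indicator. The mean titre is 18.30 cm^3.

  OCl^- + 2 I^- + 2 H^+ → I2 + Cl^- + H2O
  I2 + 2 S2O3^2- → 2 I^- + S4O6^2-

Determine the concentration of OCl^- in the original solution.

0.3445 M

n(S2O3^2-) = 0.01830 × 0.07486 = 1.370 × 10^-3 mol
n(I2) = n(S2O3^2-)/2 = 6.850 × 10^-4 mol
n(OCl^-) in the aliquot = 6.850 × 10^-4 mol (1:1 ratio)
[OCl^-]_dilute = 6.850 × 10^-4 / 0.02521 = 0.02717 mol/L
[OCl^-]_original = 0.02717 × 250.0/19.72 = 0.3445 mol/L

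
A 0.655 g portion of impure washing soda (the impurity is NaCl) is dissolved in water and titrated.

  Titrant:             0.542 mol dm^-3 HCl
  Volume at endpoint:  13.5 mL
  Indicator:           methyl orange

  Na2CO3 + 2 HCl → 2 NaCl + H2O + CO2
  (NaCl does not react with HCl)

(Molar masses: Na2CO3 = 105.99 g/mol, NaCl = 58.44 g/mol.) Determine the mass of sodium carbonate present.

n(HCl) = 0.0135 × 0.542 = 7.32 × 10^-3 mol
Let x = n(Na2CO3), y = n(NaCl).
Titrant: 2x = 7.32 × 10^-3;  mass: 105.99x + 58.44y = 0.655
Solving, x = 3.66 × 10^-3 mol, y = 4.57 × 10^-3 mol
mass of Na2CO3 = 3.66 × 10^-3 × 105.99 = 0.388 g

0.388 g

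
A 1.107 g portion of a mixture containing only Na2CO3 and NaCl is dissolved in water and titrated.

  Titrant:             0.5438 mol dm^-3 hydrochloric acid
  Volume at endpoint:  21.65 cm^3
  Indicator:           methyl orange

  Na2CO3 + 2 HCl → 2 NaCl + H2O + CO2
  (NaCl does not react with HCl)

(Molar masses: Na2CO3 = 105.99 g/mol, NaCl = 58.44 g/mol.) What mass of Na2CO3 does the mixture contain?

n(HCl) = 0.02165 × 0.5438 = 0.01177 mol
Let x = n(Na2CO3), y = n(NaCl).
Titrant: 2x = 0.01177;  mass: 105.99x + 58.44y = 1.107
Solving, x = 5.887 × 10^-3 mol, y = 8.266 × 10^-3 mol
mass of Na2CO3 = 5.887 × 10^-3 × 105.99 = 0.6239 g

0.6239 g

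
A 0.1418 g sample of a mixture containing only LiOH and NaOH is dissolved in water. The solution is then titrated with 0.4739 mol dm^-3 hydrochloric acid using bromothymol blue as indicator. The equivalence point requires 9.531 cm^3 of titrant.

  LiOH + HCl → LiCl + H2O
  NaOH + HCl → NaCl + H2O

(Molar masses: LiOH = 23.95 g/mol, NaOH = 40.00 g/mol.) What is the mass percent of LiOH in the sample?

40.90 %

n(HCl) = 0.009531 × 0.4739 = 4.517 × 10^-3 mol
Let x = n(LiOH), y = n(NaOH).
Titrant: 1x + 1y = 4.517 × 10^-3;  mass: 23.95x + 40.00y = 0.1418
Solving, x = 2.422 × 10^-3 mol, y = 2.095 × 10^-3 mol
mass of LiOH = 2.422 × 10^-3 × 23.95 = 0.05800 g
% LiOH = 0.05800 / 0.1418 × 100 = 40.90 %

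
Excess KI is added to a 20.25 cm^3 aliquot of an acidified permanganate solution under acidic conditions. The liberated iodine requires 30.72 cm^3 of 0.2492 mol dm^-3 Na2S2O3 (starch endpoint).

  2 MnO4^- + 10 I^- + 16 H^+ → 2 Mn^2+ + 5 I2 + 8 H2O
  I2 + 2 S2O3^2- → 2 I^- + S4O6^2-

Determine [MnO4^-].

0.07561 mol/L

n(S2O3^2-) = 0.03072 × 0.2492 = 7.655 × 10^-3 mol
n(I2) = n(S2O3^2-)/2 = 3.828 × 10^-3 mol
From the 2:5 ratio, n(MnO4^-) in the aliquot = 2/5 × 3.828 × 10^-3 = 1.531 × 10^-3 mol
[MnO4^-] = 1.531 × 10^-3 / 0.02025 = 0.07561 mol/L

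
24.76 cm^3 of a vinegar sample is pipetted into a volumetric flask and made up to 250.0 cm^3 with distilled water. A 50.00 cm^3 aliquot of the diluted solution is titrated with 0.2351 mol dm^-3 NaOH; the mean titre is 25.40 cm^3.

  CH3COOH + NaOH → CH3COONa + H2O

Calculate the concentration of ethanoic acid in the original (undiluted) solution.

n(NaOH) = 0.02540 × 0.2351 = 5.972 × 10^-3 mol
n(CH3COOH) in the aliquot = 5.972 × 10^-3 mol (1:1 ratio)
[CH3COOH]_dilute = 5.972 × 10^-3 / 0.05000 = 0.1194 mol/L
Dilution factor = 250.0 / 24.76 = 10.10
[CH3COOH]_stock = 0.1194 × 10.10 = 1.206 mol/L

1.206 mol/L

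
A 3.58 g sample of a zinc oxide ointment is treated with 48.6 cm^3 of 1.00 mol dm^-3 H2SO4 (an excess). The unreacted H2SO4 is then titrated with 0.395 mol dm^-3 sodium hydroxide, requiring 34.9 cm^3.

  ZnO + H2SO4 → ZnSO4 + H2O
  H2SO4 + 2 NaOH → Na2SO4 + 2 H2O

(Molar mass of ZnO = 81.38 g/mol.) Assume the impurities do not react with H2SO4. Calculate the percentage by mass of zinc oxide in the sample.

n(H2SO4) added = 0.0486 × 1.00 = 0.0486 mol
n(NaOH) used in back-titration = 0.0349 × 0.395 = 0.0138 mol
From the 1:2 ratio, n(H2SO4) left over = 1/2 × 0.0138 = 6.89 × 10^-3 mol
n(H2SO4) consumed by analyte = 0.0486 − 6.89 × 10^-3 = 0.0417 mol
n(ZnO) = 0.0417 mol (1:1 ratio)
mass of ZnO = 0.0417 × 81.38 = 3.39 g
% ZnO = 3.39 / 3.58 × 100 = 94.8 %

94.8 %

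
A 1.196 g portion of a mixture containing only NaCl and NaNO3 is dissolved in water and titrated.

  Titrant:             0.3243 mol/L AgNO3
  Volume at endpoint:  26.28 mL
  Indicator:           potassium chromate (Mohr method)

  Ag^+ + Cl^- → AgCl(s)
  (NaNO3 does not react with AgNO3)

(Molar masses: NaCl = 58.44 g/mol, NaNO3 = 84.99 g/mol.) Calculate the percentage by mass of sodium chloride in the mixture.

n(AgNO3) = 0.02628 × 0.3243 = 8.523 × 10^-3 mol
Let x = n(NaCl), y = n(NaNO3).
Titrant: 1x = 8.523 × 10^-3;  mass: 58.44x + 84.99y = 1.196
Solving, x = 8.523 × 10^-3 mol, y = 8.212 × 10^-3 mol
mass of NaCl = 8.523 × 10^-3 × 58.44 = 0.4981 g
% NaCl = 0.4981 / 1.196 × 100 = 41.64 %

41.64 %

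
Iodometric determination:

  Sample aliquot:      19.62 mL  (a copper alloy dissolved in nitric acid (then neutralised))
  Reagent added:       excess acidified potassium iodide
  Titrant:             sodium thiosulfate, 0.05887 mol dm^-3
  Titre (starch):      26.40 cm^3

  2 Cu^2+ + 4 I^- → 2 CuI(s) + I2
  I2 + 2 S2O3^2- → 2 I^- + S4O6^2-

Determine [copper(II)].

0.07921 mol/L

n(S2O3^2-) = 0.02640 × 0.05887 = 1.554 × 10^-3 mol
n(I2) = n(S2O3^2-)/2 = 7.771 × 10^-4 mol
From the 2:1 ratio, n(Cu2+) in the aliquot = 2/1 × 7.771 × 10^-4 = 1.554 × 10^-3 mol
[Cu2+] = 1.554 × 10^-3 / 0.01962 = 0.07921 mol/L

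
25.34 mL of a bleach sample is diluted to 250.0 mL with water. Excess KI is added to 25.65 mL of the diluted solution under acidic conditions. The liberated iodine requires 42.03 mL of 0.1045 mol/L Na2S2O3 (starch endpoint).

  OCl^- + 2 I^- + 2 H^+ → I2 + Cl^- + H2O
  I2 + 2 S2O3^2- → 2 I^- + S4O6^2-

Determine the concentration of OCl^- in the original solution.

0.8447 mol/L

n(S2O3^2-) = 0.04203 × 0.1045 = 4.392 × 10^-3 mol
n(I2) = n(S2O3^2-)/2 = 2.196 × 10^-3 mol
n(OCl^-) in the aliquot = 2.196 × 10^-3 mol (1:1 ratio)
[OCl^-]_dilute = 2.196 × 10^-3 / 0.02565 = 0.08562 mol/L
[OCl^-]_original = 0.08562 × 250.0/25.34 = 0.8447 mol/L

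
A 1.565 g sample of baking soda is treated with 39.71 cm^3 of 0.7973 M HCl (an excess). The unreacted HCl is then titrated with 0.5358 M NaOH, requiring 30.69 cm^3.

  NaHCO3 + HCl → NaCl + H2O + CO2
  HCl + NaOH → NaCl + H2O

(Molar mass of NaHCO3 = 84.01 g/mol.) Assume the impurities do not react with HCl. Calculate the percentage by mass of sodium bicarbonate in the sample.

81.69 %

n(HCl) added = 0.03971 × 0.7973 = 0.03166 mol
n(NaOH) used in back-titration = 0.03069 × 0.5358 = 0.01644 mol
n(HCl) left over = 0.01644 mol (1:1 ratio)
n(HCl) consumed by analyte = 0.03166 − 0.01644 = 0.01522 mol
n(NaHCO3) = 0.01522 mol (1:1 ratio)
mass of NaHCO3 = 0.01522 × 84.01 = 1.278 g
% NaHCO3 = 1.278 / 1.565 × 100 = 81.69 %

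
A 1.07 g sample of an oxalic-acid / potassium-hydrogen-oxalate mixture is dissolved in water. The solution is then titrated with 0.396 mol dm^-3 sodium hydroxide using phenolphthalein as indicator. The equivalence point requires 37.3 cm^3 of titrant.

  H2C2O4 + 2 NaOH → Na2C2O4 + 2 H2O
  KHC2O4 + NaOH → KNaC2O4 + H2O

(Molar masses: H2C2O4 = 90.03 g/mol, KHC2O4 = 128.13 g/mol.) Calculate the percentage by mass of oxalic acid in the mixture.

n(NaOH) = 0.0373 × 0.396 = 0.0148 mol
Let x = n(H2C2O4), y = n(KHC2O4).
Titrant: 2x + 1y = 0.0148;  mass: 90.03x + 128.13y = 1.07
Solving, x = 4.95 × 10^-3 mol, y = 4.87 × 10^-3 mol
mass of H2C2O4 = 4.95 × 10^-3 × 90.03 = 0.446 g
% H2C2O4 = 0.446 / 1.07 × 100 = 41.6 %

41.6 %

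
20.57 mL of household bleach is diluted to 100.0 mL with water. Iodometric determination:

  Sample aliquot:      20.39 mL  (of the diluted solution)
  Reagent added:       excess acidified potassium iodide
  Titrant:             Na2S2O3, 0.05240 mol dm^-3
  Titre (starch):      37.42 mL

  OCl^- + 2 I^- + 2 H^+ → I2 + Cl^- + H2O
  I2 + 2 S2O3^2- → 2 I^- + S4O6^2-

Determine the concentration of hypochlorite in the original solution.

0.2338 mol/L

n(S2O3^2-) = 0.03742 × 0.05240 = 1.961 × 10^-3 mol
n(I2) = n(S2O3^2-)/2 = 9.804 × 10^-4 mol
n(OCl^-) in the aliquot = 9.804 × 10^-4 mol (1:1 ratio)
[OCl^-]_dilute = 9.804 × 10^-4 / 0.02039 = 0.04808 mol/L
[OCl^-]_original = 0.04808 × 100.0/20.57 = 0.2338 mol/L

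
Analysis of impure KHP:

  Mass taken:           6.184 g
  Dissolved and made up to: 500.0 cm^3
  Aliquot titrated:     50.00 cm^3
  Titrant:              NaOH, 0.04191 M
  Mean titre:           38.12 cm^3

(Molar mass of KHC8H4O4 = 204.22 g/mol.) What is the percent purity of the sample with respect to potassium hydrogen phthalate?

KHC8H4O4 + NaOH → KNaC8H4O4 + H2O
n(NaOH) per titration = 0.03812 × 0.04191 = 1.598 × 10^-3 mol
n(KHC8H4O4) in each aliquot = 1.598 × 10^-3 mol (1:1 ratio)
n(KHC8H4O4) in the whole flask = 1.598 × 10^-3 × 500.0/50.00 = 0.01598 mol
mass of KHC8H4O4 = 0.01598 × 204.22 = 3.263 g
% KHC8H4O4 = 3.263 / 6.184 × 100 = 52.76 %

52.76 %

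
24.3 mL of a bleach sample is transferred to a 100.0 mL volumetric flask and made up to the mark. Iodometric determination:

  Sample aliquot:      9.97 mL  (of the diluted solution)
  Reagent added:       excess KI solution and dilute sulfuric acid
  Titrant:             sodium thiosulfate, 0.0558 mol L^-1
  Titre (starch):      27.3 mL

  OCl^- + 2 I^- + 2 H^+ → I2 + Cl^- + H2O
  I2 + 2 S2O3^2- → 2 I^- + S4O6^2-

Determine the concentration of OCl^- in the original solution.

0.314 mol/L

n(S2O3^2-) = 0.0273 × 0.0558 = 1.52 × 10^-3 mol
n(I2) = n(S2O3^2-)/2 = 7.62 × 10^-4 mol
n(OCl^-) in the aliquot = 7.62 × 10^-4 mol (1:1 ratio)
[OCl^-]_dilute = 7.62 × 10^-4 / 0.00997 = 0.0764 mol/L
[OCl^-]_original = 0.0764 × 100.0/24.3 = 0.314 mol/L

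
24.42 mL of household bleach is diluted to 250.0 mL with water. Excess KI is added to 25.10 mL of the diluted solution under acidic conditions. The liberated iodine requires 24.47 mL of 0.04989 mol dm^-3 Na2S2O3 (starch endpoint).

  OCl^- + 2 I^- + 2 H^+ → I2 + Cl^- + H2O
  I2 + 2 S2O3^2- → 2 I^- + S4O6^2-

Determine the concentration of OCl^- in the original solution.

0.2490 mol/L

n(S2O3^2-) = 0.02447 × 0.04989 = 1.221 × 10^-3 mol
n(I2) = n(S2O3^2-)/2 = 6.104 × 10^-4 mol
n(OCl^-) in the aliquot = 6.104 × 10^-4 mol (1:1 ratio)
[OCl^-]_dilute = 6.104 × 10^-4 / 0.02510 = 0.02432 mol/L
[OCl^-]_original = 0.02432 × 250.0/24.42 = 0.2490 mol/L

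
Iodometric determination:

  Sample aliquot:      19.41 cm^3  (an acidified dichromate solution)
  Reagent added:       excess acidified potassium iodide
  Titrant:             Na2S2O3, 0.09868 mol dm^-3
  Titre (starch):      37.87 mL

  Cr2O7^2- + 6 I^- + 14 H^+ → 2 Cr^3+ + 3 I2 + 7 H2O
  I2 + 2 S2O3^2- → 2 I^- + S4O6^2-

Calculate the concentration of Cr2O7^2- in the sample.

n(S2O3^2-) = 0.03787 × 0.09868 = 3.737 × 10^-3 mol
n(I2) = n(S2O3^2-)/2 = 1.869 × 10^-3 mol
From the 1:3 ratio, n(Cr2O7^2-) in the aliquot = 1/3 × 1.869 × 10^-3 = 6.228 × 10^-4 mol
[Cr2O7^2-] = 6.228 × 10^-4 / 0.01941 = 0.03209 mol/L

0.03209 mol/L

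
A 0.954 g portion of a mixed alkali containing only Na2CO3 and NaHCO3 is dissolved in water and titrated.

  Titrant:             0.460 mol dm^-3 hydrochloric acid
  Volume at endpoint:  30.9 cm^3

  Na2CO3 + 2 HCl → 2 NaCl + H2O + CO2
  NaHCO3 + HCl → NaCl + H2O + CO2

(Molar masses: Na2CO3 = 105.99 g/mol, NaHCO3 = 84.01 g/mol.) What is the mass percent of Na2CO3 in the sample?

43.0 %

n(HCl) = 0.0309 × 0.460 = 0.0142 mol
Let x = n(Na2CO3), y = n(NaHCO3).
Titrant: 2x + 1y = 0.0142;  mass: 105.99x + 84.01y = 0.954
Solving, x = 3.87 × 10^-3 mol, y = 6.47 × 10^-3 mol
mass of Na2CO3 = 3.87 × 10^-3 × 105.99 = 0.410 g
% Na2CO3 = 0.410 / 0.954 × 100 = 43.0 %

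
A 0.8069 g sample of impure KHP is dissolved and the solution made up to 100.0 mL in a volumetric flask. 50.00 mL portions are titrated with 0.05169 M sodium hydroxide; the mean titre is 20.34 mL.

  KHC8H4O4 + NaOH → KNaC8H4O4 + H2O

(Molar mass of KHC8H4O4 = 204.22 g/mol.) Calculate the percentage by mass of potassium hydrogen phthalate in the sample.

53.22 %

n(NaOH) per titration = 0.02034 × 0.05169 = 1.051 × 10^-3 mol
n(KHC8H4O4) in each aliquot = 1.051 × 10^-3 mol (1:1 ratio)
n(KHC8H4O4) in the whole flask = 1.051 × 10^-3 × 100.0/50.00 = 2.103 × 10^-3 mol
mass of KHC8H4O4 = 2.103 × 10^-3 × 204.22 = 0.4294 g
% KHC8H4O4 = 0.4294 / 0.8069 × 100 = 53.22 %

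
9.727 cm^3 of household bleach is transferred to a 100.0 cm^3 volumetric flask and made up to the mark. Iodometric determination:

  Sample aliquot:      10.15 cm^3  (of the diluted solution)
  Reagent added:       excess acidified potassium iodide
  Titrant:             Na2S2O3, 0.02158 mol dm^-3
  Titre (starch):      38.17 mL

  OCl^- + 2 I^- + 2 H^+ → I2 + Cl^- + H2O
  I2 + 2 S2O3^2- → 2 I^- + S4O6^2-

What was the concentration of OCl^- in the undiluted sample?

0.4172 mol/L

n(S2O3^2-) = 0.03817 × 0.02158 = 8.237 × 10^-4 mol
n(I2) = n(S2O3^2-)/2 = 4.119 × 10^-4 mol
n(OCl^-) in the aliquot = 4.119 × 10^-4 mol (1:1 ratio)
[OCl^-]_dilute = 4.119 × 10^-4 / 0.01015 = 0.04058 mol/L
[OCl^-]_original = 0.04058 × 100.0/9.727 = 0.4172 mol/L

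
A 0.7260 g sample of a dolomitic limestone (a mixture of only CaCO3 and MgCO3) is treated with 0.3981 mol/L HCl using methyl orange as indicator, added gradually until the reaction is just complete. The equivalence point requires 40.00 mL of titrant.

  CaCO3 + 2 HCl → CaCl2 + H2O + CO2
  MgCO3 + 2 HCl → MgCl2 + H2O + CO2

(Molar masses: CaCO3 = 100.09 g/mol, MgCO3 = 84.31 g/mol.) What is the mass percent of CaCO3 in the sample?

n(HCl) = 0.04000 × 0.3981 = 0.01592 mol
Let x = n(CaCO3), y = n(MgCO3).
Titrant: 2x + 2y = 0.01592;  mass: 100.09x + 84.31y = 0.7260
Solving, x = 3.468 × 10^-3 mol, y = 4.494 × 10^-3 mol
mass of CaCO3 = 3.468 × 10^-3 × 100.09 = 0.3471 g
% CaCO3 = 0.3471 / 0.7260 × 100 = 47.81 %

47.81 %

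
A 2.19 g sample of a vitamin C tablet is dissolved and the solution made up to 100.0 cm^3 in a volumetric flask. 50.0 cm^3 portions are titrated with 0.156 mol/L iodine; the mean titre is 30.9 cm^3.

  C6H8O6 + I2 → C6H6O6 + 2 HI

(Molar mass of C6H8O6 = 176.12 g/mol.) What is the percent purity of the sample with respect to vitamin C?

77.5 %

n(I2) per titration = 0.0309 × 0.156 = 4.82 × 10^-3 mol
n(C6H8O6) in each aliquot = 4.82 × 10^-3 mol (1:1 ratio)
n(C6H8O6) in the whole flask = 4.82 × 10^-3 × 100.0/50.0 = 9.64 × 10^-3 mol
mass of C6H8O6 = 9.64 × 10^-3 × 176.12 = 1.70 g
% C6H8O6 = 1.70 / 2.19 × 100 = 77.5 %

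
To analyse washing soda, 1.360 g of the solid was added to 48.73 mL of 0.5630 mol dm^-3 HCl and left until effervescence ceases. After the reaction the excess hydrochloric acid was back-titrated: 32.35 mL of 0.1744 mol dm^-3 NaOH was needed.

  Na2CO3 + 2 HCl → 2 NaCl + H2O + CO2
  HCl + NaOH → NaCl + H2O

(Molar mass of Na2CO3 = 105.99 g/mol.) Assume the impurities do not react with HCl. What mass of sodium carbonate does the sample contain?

1.155 g

n(HCl) added = 0.04873 × 0.5630 = 0.02743 mol
n(NaOH) used in back-titration = 0.03235 × 0.1744 = 5.642 × 10^-3 mol
n(HCl) left over = 5.642 × 10^-3 mol (1:1 ratio)
n(HCl) consumed by analyte = 0.02743 − 5.642 × 10^-3 = 0.02179 mol
From the 1:2 ratio, n(Na2CO3) = 1/2 × 0.02179 = 0.01090 mol
mass of Na2CO3 = 0.01090 × 105.99 = 1.155 g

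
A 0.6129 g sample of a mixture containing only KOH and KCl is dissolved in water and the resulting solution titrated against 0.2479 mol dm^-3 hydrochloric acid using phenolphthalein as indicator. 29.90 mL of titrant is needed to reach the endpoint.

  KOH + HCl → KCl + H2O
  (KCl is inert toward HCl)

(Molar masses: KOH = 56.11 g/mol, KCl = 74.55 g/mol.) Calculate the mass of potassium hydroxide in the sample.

0.4159 g

n(HCl) = 0.02990 × 0.2479 = 7.412 × 10^-3 mol
Let x = n(KOH), y = n(KCl).
Titrant: 1x = 7.412 × 10^-3;  mass: 56.11x + 74.55y = 0.6129
Solving, x = 7.412 × 10^-3 mol, y = 2.643 × 10^-3 mol
mass of KOH = 7.412 × 10^-3 × 56.11 = 0.4159 g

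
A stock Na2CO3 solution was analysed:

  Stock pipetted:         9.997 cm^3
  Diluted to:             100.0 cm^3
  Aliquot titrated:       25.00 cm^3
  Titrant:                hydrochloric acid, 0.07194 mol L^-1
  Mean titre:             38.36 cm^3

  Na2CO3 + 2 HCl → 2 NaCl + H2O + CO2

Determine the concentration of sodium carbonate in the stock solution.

0.5521 mol/L

n(HCl) = 0.03836 × 0.07194 = 2.760 × 10^-3 mol
From the 1:2 ratio, n(Na2CO3) in the aliquot = 1/2 × 2.760 × 10^-3 = 1.380 × 10^-3 mol
[Na2CO3]_dilute = 1.380 × 10^-3 / 0.02500 = 0.05519 mol/L
Dilution factor = 100.0 / 9.997 = 10.00
[Na2CO3]_stock = 0.05519 × 10.00 = 0.5521 mol/L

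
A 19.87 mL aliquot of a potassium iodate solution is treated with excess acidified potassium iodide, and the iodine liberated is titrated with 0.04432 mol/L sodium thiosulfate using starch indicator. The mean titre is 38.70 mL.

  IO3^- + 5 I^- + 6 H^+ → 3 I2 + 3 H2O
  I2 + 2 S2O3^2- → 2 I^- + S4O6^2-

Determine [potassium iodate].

n(S2O3^2-) = 0.03870 × 0.04432 = 1.715 × 10^-3 mol
n(I2) = n(S2O3^2-)/2 = 8.576 × 10^-4 mol
From the 1:3 ratio, n(IO3^-) in the aliquot = 1/3 × 8.576 × 10^-4 = 2.859 × 10^-4 mol
[IO3^-] = 2.859 × 10^-4 / 0.01987 = 0.01439 mol/L

0.01439 mol/L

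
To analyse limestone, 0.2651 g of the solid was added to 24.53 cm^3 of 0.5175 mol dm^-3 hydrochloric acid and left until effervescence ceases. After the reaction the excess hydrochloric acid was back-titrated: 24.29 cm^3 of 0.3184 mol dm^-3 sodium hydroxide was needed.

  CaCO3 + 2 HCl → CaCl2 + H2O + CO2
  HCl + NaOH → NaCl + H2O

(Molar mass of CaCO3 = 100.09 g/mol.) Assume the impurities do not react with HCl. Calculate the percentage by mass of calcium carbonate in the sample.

n(HCl) added = 0.02453 × 0.5175 = 0.01269 mol
n(NaOH) used in back-titration = 0.02429 × 0.3184 = 7.734 × 10^-3 mol
n(HCl) left over = 7.734 × 10^-3 mol (1:1 ratio)
n(HCl) consumed by analyte = 0.01269 − 7.734 × 10^-3 = 4.960 × 10^-3 mol
From the 1:2 ratio, n(CaCO3) = 1/2 × 4.960 × 10^-3 = 2.480 × 10^-3 mol
mass of CaCO3 = 2.480 × 10^-3 × 100.09 = 0.2482 g
% CaCO3 = 0.2482 / 0.2651 × 100 = 93.64 %

93.64 %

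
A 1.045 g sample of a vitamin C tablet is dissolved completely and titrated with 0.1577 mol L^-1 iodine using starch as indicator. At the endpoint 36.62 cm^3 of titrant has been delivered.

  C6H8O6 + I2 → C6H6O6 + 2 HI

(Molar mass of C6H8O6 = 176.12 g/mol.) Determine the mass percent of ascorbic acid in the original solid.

97.33 %

n(I2) = 0.03662 L × 0.1577 mol/L = 5.775 × 10^-3 mol
n(C6H8O6) = 5.775 × 10^-3 mol (1:1 ratio)
mass of C6H8O6 = 5.775 × 10^-3 × 176.12 g/mol = 1.017 g
% C6H8O6 = 1.017 / 1.045 × 100 = 97.33 %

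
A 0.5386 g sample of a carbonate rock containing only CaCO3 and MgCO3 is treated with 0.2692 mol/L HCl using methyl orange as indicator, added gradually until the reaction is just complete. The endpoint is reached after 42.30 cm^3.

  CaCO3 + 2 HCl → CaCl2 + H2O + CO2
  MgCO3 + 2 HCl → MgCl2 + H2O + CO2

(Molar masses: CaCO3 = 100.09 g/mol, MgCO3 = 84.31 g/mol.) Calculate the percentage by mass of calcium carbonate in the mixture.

68.98 %

n(HCl) = 0.04230 × 0.2692 = 0.01139 mol
Let x = n(CaCO3), y = n(MgCO3).
Titrant: 2x + 2y = 0.01139;  mass: 100.09x + 84.31y = 0.5386
Solving, x = 3.712 × 10^-3 mol, y = 1.982 × 10^-3 mol
mass of CaCO3 = 3.712 × 10^-3 × 100.09 = 0.3715 g
% CaCO3 = 0.3715 / 0.5386 × 100 = 68.98 %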